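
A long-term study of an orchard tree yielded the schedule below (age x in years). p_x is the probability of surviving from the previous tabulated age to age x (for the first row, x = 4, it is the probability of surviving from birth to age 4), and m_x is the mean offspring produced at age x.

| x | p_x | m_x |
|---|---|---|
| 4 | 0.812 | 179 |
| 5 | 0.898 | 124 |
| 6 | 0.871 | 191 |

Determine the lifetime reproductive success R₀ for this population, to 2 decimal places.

357.07

Survivorship from birth: l_x = p_4·p_5·…·p_x.
  l_4 = 0.81200
  l_5 = 0.72918
  l_6 = 0.63511
R₀ = Σ l_x m_x:
  age 4: 0.81200 × 179 = 145.3480
  age 5: 0.72918 × 124 = 90.4183
  age 6: 0.63511 × 191 = 121.3060
R₀ = 145.3480 + 90.4183 + 121.3060 = 357.0723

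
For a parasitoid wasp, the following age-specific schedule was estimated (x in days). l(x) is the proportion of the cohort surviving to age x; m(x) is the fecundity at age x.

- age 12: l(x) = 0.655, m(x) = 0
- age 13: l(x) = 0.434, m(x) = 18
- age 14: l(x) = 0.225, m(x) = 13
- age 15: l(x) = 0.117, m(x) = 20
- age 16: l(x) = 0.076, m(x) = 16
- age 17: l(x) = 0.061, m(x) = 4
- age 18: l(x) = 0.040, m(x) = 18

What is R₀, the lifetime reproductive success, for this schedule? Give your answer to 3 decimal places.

15.257

R₀ = Σ l(x) m(x):
  age 12: 0.655 × 0 = 0.0000
  age 13: 0.434 × 18 = 7.8120
  age 14: 0.225 × 13 = 2.9250
  age 15: 0.117 × 20 = 2.3400
  age 16: 0.076 × 16 = 1.2160
  age 17: 0.061 × 4 = 0.2440
  age 18: 0.040 × 18 = 0.7200
R₀ = 0.0000 + 7.8120 + 2.9250 + 2.3400 + 1.2160 + 0.2440 + 0.7200 = 15.2570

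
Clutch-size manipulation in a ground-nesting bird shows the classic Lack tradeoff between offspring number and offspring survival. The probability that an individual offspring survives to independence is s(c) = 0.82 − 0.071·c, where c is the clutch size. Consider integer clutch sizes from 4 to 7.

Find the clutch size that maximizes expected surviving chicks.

Expected surviving chicks = c × s(c):
  c=4: 4 × 0.536 = 2.144
  c=5: 5 × 0.465 = 2.325
  c=6: 6 × 0.394 = 2.364
  c=7: 7 × 0.323 = 2.261
Maximum at c = 6 (2.364 surviving chicks).

6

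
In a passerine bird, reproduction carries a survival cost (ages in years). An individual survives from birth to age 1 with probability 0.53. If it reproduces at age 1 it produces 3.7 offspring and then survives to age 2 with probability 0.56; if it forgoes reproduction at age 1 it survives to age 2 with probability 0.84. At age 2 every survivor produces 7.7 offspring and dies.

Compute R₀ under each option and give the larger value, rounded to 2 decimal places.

4.25

breed at age 1: R₀ = 0.53 × (3.7 + 0.56 × 7.7) = 0.53 × 8.0120 = 4.2464
delay to age 2: R₀ = 0.53 × (0.84 × 7.7) = 0.53 × 6.4680 = 3.4280
Higher: breed at age 1 (4.2464).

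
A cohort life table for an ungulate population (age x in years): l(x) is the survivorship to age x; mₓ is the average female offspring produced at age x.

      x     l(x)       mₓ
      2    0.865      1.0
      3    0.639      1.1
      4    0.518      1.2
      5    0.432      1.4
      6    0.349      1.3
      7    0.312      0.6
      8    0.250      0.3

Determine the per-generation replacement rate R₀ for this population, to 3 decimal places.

3.510

R₀ = Σ l(x) mₓ:
  age 2: 0.865 × 1.0 = 0.8650
  age 3: 0.639 × 1.1 = 0.7029
  age 4: 0.518 × 1.2 = 0.6216
  age 5: 0.432 × 1.4 = 0.6048
  age 6: 0.349 × 1.3 = 0.4537
  age 7: 0.312 × 0.6 = 0.1872
  age 8: 0.250 × 0.3 = 0.0750
R₀ = 0.8650 + 0.7029 + 0.6216 + 0.6048 + 0.4537 + 0.1872 + 0.0750 = 3.5102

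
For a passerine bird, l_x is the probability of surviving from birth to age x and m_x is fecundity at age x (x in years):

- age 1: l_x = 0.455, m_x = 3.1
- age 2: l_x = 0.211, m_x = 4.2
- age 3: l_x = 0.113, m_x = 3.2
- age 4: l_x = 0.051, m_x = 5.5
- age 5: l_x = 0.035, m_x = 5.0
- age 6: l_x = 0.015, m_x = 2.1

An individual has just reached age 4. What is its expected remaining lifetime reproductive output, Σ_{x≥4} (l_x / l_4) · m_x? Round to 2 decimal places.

l_4 = 0.051. Conditional survival from age 4 to x is l_x / l_4.
  x=4: (0.051/0.051) × 5.5 = 5.5000
  x=5: (0.035/0.051) × 5.0 = 3.4314
  x=6: (0.015/0.051) × 2.1 = 0.6176
Sum = 5.5000 + 3.4314 + 0.6176 = 9.5490

9.55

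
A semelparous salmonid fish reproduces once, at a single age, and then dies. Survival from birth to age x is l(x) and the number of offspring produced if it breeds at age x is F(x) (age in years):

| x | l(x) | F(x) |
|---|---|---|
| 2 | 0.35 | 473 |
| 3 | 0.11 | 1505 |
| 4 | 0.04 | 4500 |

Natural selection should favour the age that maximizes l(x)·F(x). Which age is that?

Expected offspring if breeding at age x = l(x) × F(x):
  age 2: 0.35 × 473 = 165.550
  age 3: 0.11 × 1505 = 165.550
  age 4: 0.04 × 4500 = 180.000
Maximum at age 4 (180.000).

4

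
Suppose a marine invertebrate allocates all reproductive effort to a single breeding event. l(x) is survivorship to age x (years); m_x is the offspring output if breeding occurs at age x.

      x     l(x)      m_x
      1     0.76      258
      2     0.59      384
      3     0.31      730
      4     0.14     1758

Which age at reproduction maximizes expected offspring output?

Expected offspring if breeding at age x = l(x) × m_x:
  age 1: 0.76 × 258 = 196.080
  age 2: 0.59 × 384 = 226.560
  age 3: 0.31 × 730 = 226.300
  age 4: 0.14 × 1758 = 246.120
Maximum at age 4 (246.120).

4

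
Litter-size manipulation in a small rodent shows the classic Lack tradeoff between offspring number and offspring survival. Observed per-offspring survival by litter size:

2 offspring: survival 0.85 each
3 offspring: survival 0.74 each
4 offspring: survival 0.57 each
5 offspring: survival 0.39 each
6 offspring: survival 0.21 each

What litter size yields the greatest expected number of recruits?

4

Expected recruits = c × s(c):
  c=2: 2 × 0.85 = 1.700
  c=3: 3 × 0.74 = 2.220
  c=4: 4 × 0.57 = 2.280
  c=5: 5 × 0.39 = 1.950
  c=6: 6 × 0.21 = 1.260
Maximum at c = 4 (2.280 recruits).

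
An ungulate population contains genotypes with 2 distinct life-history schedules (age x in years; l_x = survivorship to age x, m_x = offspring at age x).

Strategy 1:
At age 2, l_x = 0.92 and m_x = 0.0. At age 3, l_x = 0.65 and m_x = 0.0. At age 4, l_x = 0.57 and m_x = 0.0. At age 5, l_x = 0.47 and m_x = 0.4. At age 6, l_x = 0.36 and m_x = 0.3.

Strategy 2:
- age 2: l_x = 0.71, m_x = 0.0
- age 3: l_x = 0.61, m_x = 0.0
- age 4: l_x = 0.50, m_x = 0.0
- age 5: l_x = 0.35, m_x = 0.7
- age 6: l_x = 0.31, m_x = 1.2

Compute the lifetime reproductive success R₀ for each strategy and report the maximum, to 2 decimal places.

0.62

Strategy 1: R₀ = 0.92×0.0 + 0.65×0.0 + 0.57×0.0 + 0.47×0.4 + 0.36×0.3 = 0.2960
Strategy 2: R₀ = 0.71×0.0 + 0.61×0.0 + 0.50×0.0 + 0.35×0.7 + 0.31×1.2 = 0.6170
Highest R₀: strategy 2 with 0.6170.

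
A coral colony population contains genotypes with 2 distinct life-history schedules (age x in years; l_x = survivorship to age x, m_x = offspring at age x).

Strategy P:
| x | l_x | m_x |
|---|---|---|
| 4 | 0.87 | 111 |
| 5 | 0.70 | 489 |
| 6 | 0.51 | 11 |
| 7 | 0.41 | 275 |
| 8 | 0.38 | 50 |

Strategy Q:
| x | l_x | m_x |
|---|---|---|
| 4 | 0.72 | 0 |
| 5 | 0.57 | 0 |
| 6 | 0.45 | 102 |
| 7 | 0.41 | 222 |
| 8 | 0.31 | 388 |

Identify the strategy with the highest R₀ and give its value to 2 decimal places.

Strategy P: R₀ = 0.87×111 + 0.70×489 + 0.51×11 + 0.41×275 + 0.38×50 = 576.2300
Strategy Q: R₀ = 0.72×0 + 0.57×0 + 0.45×102 + 0.41×222 + 0.31×388 = 257.2000
Highest R₀: strategy P with 576.2300.

576.23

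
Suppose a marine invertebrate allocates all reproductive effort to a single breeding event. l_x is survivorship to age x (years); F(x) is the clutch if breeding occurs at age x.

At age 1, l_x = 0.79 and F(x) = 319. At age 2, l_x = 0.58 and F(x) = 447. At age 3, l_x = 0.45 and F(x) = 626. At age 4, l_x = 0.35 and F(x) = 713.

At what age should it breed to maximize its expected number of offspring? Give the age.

3

Expected offspring if breeding at age x = l_x × F(x):
  age 1: 0.79 × 319 = 252.010
  age 2: 0.58 × 447 = 259.260
  age 3: 0.45 × 626 = 281.700
  age 4: 0.35 × 713 = 249.550
Maximum at age 3 (281.700).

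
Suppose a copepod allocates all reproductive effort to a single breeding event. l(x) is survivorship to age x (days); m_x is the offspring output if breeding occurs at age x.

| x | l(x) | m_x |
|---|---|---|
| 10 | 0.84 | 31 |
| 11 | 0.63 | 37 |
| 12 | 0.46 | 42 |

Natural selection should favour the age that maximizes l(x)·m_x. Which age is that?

10

Expected offspring if breeding at age x = l(x) × m_x:
  age 10: 0.84 × 31 = 26.040
  age 11: 0.63 × 37 = 23.310
  age 12: 0.46 × 42 = 19.320
Maximum at age 10 (26.040).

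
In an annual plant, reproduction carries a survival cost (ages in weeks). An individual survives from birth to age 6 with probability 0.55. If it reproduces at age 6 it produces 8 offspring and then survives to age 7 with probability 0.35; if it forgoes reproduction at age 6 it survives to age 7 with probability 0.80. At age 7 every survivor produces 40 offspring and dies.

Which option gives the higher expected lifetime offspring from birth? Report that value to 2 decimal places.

17.60

breed at age 6: R₀ = 0.55 × (8 + 0.35 × 40) = 0.55 × 22.0000 = 12.1000
delay to age 7: R₀ = 0.55 × (0.80 × 40) = 0.55 × 32.0000 = 17.6000
Higher: delay to age 7 (17.6000).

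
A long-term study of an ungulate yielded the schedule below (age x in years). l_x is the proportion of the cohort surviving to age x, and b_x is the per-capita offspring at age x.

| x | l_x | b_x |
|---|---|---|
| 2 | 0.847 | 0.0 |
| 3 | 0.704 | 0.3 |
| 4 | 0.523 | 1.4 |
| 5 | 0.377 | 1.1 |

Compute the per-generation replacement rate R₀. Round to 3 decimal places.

R₀ = Σ l_x b_x:
  age 2: 0.847 × 0.0 = 0.0000
  age 3: 0.704 × 0.3 = 0.2112
  age 4: 0.523 × 1.4 = 0.7322
  age 5: 0.377 × 1.1 = 0.4147
R₀ = 0.0000 + 0.2112 + 0.7322 + 0.4147 = 1.3581

1.358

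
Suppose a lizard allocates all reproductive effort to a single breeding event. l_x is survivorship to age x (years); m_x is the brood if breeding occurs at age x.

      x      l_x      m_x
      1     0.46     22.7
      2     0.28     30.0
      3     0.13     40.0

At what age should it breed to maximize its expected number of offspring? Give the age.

Expected offspring if breeding at age x = l_x × m_x:
  age 1: 0.46 × 22.7 = 10.442
  age 2: 0.28 × 30.0 = 8.400
  age 3: 0.13 × 40.0 = 5.200
Maximum at age 1 (10.442).

1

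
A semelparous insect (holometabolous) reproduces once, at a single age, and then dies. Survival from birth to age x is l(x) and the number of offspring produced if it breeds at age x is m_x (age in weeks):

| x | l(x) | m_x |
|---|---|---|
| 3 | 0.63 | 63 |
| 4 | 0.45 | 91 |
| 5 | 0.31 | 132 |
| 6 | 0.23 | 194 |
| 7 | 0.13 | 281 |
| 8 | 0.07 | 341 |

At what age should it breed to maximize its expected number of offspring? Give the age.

Expected offspring if breeding at age x = l(x) × m_x:
  age 3: 0.63 × 63 = 39.690
  age 4: 0.45 × 91 = 40.950
  age 5: 0.31 × 132 = 40.920
  age 6: 0.23 × 194 = 44.620
  age 7: 0.13 × 281 = 36.530
  age 8: 0.07 × 341 = 23.870
Maximum at age 6 (44.620).

6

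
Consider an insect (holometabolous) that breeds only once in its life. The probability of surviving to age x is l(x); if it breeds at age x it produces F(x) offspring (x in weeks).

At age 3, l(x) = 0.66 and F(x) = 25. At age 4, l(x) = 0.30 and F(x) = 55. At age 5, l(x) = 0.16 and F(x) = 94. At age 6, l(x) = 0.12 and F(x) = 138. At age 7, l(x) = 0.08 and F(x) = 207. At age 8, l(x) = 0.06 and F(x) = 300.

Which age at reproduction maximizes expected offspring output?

8

Expected offspring if breeding at age x = l(x) × F(x):
  age 3: 0.66 × 25 = 16.500
  age 4: 0.30 × 55 = 16.500
  age 5: 0.16 × 94 = 15.040
  age 6: 0.12 × 138 = 16.560
  age 7: 0.08 × 207 = 16.560
  age 8: 0.06 × 300 = 18.000
Maximum at age 8 (18.000).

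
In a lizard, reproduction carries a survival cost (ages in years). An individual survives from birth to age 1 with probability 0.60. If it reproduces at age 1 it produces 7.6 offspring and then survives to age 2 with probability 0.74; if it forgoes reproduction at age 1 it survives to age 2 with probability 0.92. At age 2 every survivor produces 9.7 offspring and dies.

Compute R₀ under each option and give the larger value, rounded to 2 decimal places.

breed at age 1: R₀ = 0.60 × (7.6 + 0.74 × 9.7) = 0.60 × 14.7780 = 8.8668
delay to age 2: R₀ = 0.60 × (0.92 × 9.7) = 0.60 × 8.9240 = 5.3544
Higher: breed at age 1 (8.8668).

8.87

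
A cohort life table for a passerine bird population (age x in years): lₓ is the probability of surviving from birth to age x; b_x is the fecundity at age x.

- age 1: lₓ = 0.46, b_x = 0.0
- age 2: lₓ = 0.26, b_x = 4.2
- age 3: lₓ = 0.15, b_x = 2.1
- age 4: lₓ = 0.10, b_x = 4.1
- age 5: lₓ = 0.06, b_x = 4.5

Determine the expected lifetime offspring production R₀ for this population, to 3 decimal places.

R₀ = Σ lₓ b_x:
  age 1: 0.46 × 0.0 = 0.0000
  age 2: 0.26 × 4.2 = 1.0920
  age 3: 0.15 × 2.1 = 0.3150
  age 4: 0.10 × 4.1 = 0.4100
  age 5: 0.06 × 4.5 = 0.2700
R₀ = 0.0000 + 1.0920 + 0.3150 + 0.4100 + 0.2700 = 2.0870

2.087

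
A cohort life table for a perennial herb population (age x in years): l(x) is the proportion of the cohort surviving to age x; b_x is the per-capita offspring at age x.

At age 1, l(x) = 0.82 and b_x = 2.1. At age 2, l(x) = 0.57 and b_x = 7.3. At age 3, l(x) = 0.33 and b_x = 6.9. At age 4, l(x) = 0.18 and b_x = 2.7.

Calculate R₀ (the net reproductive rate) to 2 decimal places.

8.65

R₀ = Σ l(x) b_x:
  age 1: 0.82 × 2.1 = 1.7220
  age 2: 0.57 × 7.3 = 4.1610
  age 3: 0.33 × 6.9 = 2.2770
  age 4: 0.18 × 2.7 = 0.4860
R₀ = 1.7220 + 4.1610 + 2.2770 + 0.4860 = 8.6460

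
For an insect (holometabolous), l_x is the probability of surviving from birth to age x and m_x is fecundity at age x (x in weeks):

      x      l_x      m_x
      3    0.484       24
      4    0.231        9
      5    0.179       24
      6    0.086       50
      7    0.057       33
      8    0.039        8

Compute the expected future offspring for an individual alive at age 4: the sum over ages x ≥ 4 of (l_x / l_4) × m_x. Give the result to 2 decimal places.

l_4 = 0.231. Conditional survival from age 4 to x is l_x / l_4.
  x=4: (0.231/0.231) × 9 = 9.0000
  x=5: (0.179/0.231) × 24 = 18.5974
  x=6: (0.086/0.231) × 50 = 18.6147
  x=7: (0.057/0.231) × 33 = 8.1429
  x=8: (0.039/0.231) × 8 = 1.3506
Sum = 9.0000 + 18.5974 + 18.6147 + 8.1429 + 1.3506 = 55.7056

55.71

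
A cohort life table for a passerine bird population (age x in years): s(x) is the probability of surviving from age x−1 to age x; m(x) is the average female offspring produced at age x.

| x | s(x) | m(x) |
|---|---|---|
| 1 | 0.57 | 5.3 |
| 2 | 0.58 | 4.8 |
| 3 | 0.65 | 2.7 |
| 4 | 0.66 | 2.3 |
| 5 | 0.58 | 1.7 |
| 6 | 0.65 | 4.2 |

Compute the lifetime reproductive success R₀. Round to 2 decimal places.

5.88

Survivorship from birth: l_x = s_1·s_2·…·s_x.
  l_1 = 0.57000
  l_2 = 0.33060
  l_3 = 0.21489
  l_4 = 0.14183
  l_5 = 0.08226
  l_6 = 0.05347
R₀ = Σ l_x m(x):
  age 1: 0.57000 × 5.3 = 3.0210
  age 2: 0.33060 × 4.8 = 1.5869
  age 3: 0.21489 × 2.7 = 0.5802
  age 4: 0.14183 × 2.3 = 0.3262
  age 5: 0.08226 × 1.7 = 0.1398
  age 6: 0.05347 × 4.2 = 0.2246
R₀ = 3.0210 + 1.5869 + 0.5802 + 0.3262 + 0.1398 + 0.2246 = 5.8787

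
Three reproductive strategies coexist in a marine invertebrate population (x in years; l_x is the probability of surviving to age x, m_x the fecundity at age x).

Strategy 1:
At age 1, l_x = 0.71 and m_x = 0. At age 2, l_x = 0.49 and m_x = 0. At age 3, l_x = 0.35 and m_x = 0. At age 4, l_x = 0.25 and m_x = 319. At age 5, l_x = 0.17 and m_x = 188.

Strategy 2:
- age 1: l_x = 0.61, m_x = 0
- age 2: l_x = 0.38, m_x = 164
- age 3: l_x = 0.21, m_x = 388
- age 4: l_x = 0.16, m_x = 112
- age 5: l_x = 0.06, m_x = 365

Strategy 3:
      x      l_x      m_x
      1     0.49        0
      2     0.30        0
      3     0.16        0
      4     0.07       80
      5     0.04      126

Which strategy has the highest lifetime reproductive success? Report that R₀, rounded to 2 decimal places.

183.62

Strategy 1: R₀ = 0.71×0 + 0.49×0 + 0.35×0 + 0.25×319 + 0.17×188 = 111.7100
Strategy 2: R₀ = 0.61×0 + 0.38×164 + 0.21×388 + 0.16×112 + 0.06×365 = 183.6200
Strategy 3: R₀ = 0.49×0 + 0.30×0 + 0.16×0 + 0.07×80 + 0.04×126 = 10.6400
Highest R₀: strategy 2 with 183.6200.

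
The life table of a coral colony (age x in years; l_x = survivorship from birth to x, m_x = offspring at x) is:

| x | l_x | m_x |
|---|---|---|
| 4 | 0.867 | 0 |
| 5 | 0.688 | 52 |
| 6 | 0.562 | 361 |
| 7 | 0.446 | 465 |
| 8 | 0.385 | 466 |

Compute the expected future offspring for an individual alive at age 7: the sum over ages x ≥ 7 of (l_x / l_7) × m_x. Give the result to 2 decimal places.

867.26

l_7 = 0.446. Conditional survival from age 7 to x is l_x / l_7.
  x=7: (0.446/0.446) × 465 = 465.0000
  x=8: (0.385/0.446) × 466 = 402.2646
Sum = 465.0000 + 402.2646 = 867.2646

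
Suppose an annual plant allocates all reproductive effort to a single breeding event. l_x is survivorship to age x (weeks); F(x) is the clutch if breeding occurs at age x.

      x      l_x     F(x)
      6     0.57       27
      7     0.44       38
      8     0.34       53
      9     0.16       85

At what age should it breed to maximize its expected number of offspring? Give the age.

8

Expected offspring if breeding at age x = l_x × F(x):
  age 6: 0.57 × 27 = 15.390
  age 7: 0.44 × 38 = 16.720
  age 8: 0.34 × 53 = 18.020
  age 9: 0.16 × 85 = 13.600
Maximum at age 8 (18.020).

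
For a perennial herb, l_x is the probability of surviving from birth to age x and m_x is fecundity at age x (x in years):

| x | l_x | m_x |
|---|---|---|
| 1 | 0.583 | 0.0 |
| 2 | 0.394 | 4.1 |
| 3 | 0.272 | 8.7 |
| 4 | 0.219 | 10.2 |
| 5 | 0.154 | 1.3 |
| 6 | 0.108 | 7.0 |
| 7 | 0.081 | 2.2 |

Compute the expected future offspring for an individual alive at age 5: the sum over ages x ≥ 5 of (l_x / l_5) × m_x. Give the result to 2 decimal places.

l_5 = 0.154. Conditional survival from age 5 to x is l_x / l_5.
  x=5: (0.154/0.154) × 1.3 = 1.3000
  x=6: (0.108/0.154) × 7.0 = 4.9091
  x=7: (0.081/0.154) × 2.2 = 1.1571
Sum = 1.3000 + 4.9091 + 1.1571 = 7.3662

7.37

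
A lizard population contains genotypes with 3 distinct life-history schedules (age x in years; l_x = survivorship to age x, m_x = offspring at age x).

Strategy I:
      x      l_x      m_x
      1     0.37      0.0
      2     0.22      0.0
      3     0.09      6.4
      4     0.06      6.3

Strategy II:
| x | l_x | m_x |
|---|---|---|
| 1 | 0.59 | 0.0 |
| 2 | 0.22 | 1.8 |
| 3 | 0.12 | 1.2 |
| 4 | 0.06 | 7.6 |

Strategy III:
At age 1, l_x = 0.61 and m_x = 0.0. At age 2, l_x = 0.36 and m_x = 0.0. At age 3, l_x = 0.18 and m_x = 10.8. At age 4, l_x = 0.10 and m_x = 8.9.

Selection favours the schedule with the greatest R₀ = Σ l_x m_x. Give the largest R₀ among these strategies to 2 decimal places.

Strategy I: R₀ = 0.37×0.0 + 0.22×0.0 + 0.09×6.4 + 0.06×6.3 = 0.9540
Strategy II: R₀ = 0.59×0.0 + 0.22×1.8 + 0.12×1.2 + 0.06×7.6 = 0.9960
Strategy III: R₀ = 0.61×0.0 + 0.36×0.0 + 0.18×10.8 + 0.10×8.9 = 2.8340
Highest R₀: strategy III with 2.8340.

2.83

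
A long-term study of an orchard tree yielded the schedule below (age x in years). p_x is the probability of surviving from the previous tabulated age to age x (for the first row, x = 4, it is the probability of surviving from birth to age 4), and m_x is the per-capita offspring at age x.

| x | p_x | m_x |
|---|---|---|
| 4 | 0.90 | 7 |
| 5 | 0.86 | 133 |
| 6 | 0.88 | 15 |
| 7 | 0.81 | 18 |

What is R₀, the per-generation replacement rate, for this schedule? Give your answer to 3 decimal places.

Survivorship from birth: l_x = p_4·p_5·…·p_x.
  l_4 = 0.90000
  l_5 = 0.77400
  l_6 = 0.68112
  l_7 = 0.55171
R₀ = Σ l_x m_x:
  age 4: 0.90000 × 7 = 6.3000
  age 5: 0.77400 × 133 = 102.9420
  age 6: 0.68112 × 15 = 10.2168
  age 7: 0.55171 × 18 = 9.9308
R₀ = 6.3000 + 102.9420 + 10.2168 + 9.9308 = 129.3896

129.390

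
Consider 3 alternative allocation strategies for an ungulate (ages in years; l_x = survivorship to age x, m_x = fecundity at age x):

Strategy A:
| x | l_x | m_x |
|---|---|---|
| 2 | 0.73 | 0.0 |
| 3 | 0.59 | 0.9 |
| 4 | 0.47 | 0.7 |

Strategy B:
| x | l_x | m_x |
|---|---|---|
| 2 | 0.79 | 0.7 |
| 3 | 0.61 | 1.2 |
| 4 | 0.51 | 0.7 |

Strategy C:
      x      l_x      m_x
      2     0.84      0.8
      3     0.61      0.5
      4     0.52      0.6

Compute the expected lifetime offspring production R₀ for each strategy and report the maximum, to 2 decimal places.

Strategy A: R₀ = 0.73×0.0 + 0.59×0.9 + 0.47×0.7 = 0.8600
Strategy B: R₀ = 0.79×0.7 + 0.61×1.2 + 0.51×0.7 = 1.6420
Strategy C: R₀ = 0.84×0.8 + 0.61×0.5 + 0.52×0.6 = 1.2890
Highest R₀: strategy B with 1.6420.

1.64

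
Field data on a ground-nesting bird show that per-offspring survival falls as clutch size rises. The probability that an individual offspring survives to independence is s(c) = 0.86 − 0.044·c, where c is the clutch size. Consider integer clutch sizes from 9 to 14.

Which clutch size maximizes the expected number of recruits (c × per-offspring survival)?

10

Expected recruits = c × s(c):
  c=9: 9 × 0.464 = 4.176
  c=10: 10 × 0.420 = 4.200
  c=11: 11 × 0.376 = 4.136
  c=12: 12 × 0.332 = 3.984
  c=13: 13 × 0.288 = 3.744
  c=14: 14 × 0.244 = 3.416
Maximum at c = 10 (4.200 recruits).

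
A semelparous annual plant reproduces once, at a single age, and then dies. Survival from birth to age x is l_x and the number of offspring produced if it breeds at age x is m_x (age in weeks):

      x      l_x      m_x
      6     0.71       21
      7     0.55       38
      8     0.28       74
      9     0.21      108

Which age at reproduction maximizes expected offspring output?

Expected offspring if breeding at age x = l_x × m_x:
  age 6: 0.71 × 21 = 14.910
  age 7: 0.55 × 38 = 20.900
  age 8: 0.28 × 74 = 20.720
  age 9: 0.21 × 108 = 22.680
Maximum at age 9 (22.680).

9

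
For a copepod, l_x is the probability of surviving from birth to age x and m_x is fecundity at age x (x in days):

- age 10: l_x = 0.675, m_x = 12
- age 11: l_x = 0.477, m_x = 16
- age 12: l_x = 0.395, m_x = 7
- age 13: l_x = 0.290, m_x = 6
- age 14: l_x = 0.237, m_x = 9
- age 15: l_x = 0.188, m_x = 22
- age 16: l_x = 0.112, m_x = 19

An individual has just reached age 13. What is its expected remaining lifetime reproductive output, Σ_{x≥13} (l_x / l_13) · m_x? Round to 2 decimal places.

l_13 = 0.290. Conditional survival from age 13 to x is l_x / l_13.
  x=13: (0.290/0.290) × 6 = 6.0000
  x=14: (0.237/0.290) × 9 = 7.3552
  x=15: (0.188/0.290) × 22 = 14.2621
  x=16: (0.112/0.290) × 19 = 7.3379
Sum = 6.0000 + 7.3552 + 14.2621 + 7.3379 = 34.9552

34.96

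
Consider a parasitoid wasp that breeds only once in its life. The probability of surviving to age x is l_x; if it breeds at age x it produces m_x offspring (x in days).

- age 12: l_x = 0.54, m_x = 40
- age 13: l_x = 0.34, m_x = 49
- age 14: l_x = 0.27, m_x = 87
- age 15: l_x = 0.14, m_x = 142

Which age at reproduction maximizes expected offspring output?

Expected offspring if breeding at age x = l_x × m_x:
  age 12: 0.54 × 40 = 21.600
  age 13: 0.34 × 49 = 16.660
  age 14: 0.27 × 87 = 23.490
  age 15: 0.14 × 142 = 19.880
Maximum at age 14 (23.490).

14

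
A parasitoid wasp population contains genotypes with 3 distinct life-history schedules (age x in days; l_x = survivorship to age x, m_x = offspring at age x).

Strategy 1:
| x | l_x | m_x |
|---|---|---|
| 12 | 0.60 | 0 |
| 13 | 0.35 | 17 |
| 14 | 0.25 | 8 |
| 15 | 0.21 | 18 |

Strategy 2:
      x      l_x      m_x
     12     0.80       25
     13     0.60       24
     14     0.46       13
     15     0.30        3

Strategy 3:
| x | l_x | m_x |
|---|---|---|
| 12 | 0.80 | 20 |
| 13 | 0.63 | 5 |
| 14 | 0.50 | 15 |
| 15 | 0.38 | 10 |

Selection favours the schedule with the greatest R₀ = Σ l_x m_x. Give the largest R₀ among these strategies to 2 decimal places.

41.28

Strategy 1: R₀ = 0.60×0 + 0.35×17 + 0.25×8 + 0.21×18 = 11.7300
Strategy 2: R₀ = 0.80×25 + 0.60×24 + 0.46×13 + 0.30×3 = 41.2800
Strategy 3: R₀ = 0.80×20 + 0.63×5 + 0.50×15 + 0.38×10 = 30.4500
Highest R₀: strategy 2 with 41.2800.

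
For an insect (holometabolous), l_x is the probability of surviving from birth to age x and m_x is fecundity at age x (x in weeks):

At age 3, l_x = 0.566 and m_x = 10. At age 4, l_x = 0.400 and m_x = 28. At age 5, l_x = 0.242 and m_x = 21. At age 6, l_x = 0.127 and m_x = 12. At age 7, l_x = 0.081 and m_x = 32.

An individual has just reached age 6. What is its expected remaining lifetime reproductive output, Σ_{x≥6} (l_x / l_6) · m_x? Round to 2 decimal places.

l_6 = 0.127. Conditional survival from age 6 to x is l_x / l_6.
  x=6: (0.127/0.127) × 12 = 12.0000
  x=7: (0.081/0.127) × 32 = 20.4094
Sum = 12.0000 + 20.4094 = 32.4094

32.41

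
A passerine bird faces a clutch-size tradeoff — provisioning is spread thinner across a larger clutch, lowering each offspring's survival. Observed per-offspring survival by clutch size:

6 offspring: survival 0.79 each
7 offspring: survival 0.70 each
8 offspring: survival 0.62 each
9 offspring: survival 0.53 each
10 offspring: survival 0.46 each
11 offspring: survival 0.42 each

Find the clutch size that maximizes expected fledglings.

8

Expected fledglings = c × s(c):
  c=6: 6 × 0.79 = 4.740
  c=7: 7 × 0.70 = 4.900
  c=8: 8 × 0.62 = 4.960
  c=9: 9 × 0.53 = 4.770
  c=10: 10 × 0.46 = 4.600
  c=11: 11 × 0.42 = 4.620
Maximum at c = 8 (4.960 fledglings).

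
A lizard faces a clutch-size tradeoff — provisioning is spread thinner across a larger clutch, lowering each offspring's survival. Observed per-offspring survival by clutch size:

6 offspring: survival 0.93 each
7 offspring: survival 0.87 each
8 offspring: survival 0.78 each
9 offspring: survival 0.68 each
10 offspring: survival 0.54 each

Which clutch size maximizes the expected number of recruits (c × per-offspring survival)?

8

Expected recruits = c × s(c):
  c=6: 6 × 0.93 = 5.580
  c=7: 7 × 0.87 = 6.090
  c=8: 8 × 0.78 = 6.240
  c=9: 9 × 0.68 = 6.120
  c=10: 10 × 0.54 = 5.400
Maximum at c = 8 (6.240 recruits).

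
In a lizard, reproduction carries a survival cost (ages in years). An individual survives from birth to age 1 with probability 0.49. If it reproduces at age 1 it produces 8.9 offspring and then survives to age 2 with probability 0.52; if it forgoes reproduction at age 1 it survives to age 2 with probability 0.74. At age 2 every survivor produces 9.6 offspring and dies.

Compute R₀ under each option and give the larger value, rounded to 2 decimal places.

breed at age 1: R₀ = 0.49 × (8.9 + 0.52 × 9.6) = 0.49 × 13.8920 = 6.8071
delay to age 2: R₀ = 0.49 × (0.74 × 9.6) = 0.49 × 7.1040 = 3.4810
Higher: breed at age 1 (6.8071).

6.81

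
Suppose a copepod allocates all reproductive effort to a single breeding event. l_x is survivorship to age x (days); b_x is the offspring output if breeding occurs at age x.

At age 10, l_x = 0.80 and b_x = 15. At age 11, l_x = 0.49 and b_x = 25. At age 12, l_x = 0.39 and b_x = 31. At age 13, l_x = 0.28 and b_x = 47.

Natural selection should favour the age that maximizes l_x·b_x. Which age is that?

Expected offspring if breeding at age x = l_x × b_x:
  age 10: 0.80 × 15 = 12.000
  age 11: 0.49 × 25 = 12.250
  age 12: 0.39 × 31 = 12.090
  age 13: 0.28 × 47 = 13.160
Maximum at age 13 (13.160).

13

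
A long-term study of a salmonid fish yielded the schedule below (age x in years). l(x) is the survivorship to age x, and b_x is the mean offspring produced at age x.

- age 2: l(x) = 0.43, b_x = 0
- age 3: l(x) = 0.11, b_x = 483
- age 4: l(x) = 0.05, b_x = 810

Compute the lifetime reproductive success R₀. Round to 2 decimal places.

93.63

R₀ = Σ l(x) b_x:
  age 2: 0.43 × 0 = 0.0000
  age 3: 0.11 × 483 = 53.1300
  age 4: 0.05 × 810 = 40.5000
R₀ = 0.0000 + 53.1300 + 40.5000 = 93.6300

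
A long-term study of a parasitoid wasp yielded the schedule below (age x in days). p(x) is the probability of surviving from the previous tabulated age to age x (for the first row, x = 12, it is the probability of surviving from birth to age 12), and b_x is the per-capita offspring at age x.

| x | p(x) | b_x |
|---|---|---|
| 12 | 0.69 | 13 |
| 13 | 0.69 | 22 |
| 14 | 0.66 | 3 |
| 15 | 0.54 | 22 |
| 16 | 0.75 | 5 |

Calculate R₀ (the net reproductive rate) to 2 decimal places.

24.76

Survivorship from birth: l_x = p_12·p_13·…·p_x.
  l_12 = 0.69000
  l_13 = 0.47610
  l_14 = 0.31423
  l_15 = 0.16968
  l_16 = 0.12726
R₀ = Σ l_x b_x:
  age 12: 0.69000 × 13 = 8.9700
  age 13: 0.47610 × 22 = 10.4742
  age 14: 0.31423 × 3 = 0.9427
  age 15: 0.16968 × 22 = 3.7330
  age 16: 0.12726 × 5 = 0.6363
R₀ = 8.9700 + 10.4742 + 0.9427 + 3.7330 + 0.6363 = 24.7561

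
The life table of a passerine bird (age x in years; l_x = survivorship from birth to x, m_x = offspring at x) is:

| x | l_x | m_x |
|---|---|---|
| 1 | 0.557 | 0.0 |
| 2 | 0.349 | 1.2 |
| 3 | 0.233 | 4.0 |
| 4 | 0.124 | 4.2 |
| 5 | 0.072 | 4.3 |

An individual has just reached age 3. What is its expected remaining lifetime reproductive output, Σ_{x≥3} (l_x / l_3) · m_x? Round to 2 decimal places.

7.56

l_3 = 0.233. Conditional survival from age 3 to x is l_x / l_3.
  x=3: (0.233/0.233) × 4.0 = 4.0000
  x=4: (0.124/0.233) × 4.2 = 2.2352
  x=5: (0.072/0.233) × 4.3 = 1.3288
Sum = 4.0000 + 2.2352 + 1.3288 = 7.5639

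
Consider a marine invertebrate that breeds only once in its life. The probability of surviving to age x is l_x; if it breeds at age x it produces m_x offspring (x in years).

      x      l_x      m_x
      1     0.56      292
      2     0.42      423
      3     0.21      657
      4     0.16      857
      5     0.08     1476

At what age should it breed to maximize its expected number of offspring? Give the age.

2

Expected offspring if breeding at age x = l_x × m_x:
  age 1: 0.56 × 292 = 163.520
  age 2: 0.42 × 423 = 177.660
  age 3: 0.21 × 657 = 137.970
  age 4: 0.16 × 857 = 137.120
  age 5: 0.08 × 1476 = 118.080
Maximum at age 2 (177.660).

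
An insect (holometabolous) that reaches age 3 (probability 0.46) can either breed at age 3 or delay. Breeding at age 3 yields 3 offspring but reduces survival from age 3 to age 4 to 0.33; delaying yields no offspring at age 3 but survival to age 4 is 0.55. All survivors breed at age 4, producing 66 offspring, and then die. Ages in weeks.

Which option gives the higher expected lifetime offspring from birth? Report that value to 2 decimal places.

breed at age 3: R₀ = 0.46 × (3 + 0.33 × 66) = 0.46 × 24.7800 = 11.3988
delay to age 4: R₀ = 0.46 × (0.55 × 66) = 0.46 × 36.3000 = 16.6980
Higher: delay to age 4 (16.6980).

16.70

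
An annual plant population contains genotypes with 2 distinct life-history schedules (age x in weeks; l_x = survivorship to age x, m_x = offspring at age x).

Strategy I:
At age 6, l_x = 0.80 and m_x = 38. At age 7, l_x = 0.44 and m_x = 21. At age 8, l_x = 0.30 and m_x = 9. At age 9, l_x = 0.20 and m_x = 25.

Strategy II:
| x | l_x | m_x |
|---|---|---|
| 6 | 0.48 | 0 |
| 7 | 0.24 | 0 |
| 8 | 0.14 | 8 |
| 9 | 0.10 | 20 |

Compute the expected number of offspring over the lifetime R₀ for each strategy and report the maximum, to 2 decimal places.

47.34

Strategy I: R₀ = 0.80×38 + 0.44×21 + 0.30×9 + 0.20×25 = 47.3400
Strategy II: R₀ = 0.48×0 + 0.24×0 + 0.14×8 + 0.10×20 = 3.1200
Highest R₀: strategy I with 47.3400.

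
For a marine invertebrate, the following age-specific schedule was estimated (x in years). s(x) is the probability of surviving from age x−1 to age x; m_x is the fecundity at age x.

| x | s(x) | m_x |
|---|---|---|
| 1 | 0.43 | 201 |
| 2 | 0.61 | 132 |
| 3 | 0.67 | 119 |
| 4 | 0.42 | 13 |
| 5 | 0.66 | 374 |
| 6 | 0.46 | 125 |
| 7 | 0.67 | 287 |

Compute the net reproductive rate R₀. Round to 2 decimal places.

168.26

Survivorship from birth: l_x = s_1·s_2·…·s_x.
  l_1 = 0.43000
  l_2 = 0.26230
  l_3 = 0.17574
  l_4 = 0.07381
  l_5 = 0.04872
  l_6 = 0.02241
  l_7 = 0.01501
R₀ = Σ l_x m_x:
  age 1: 0.43000 × 201 = 86.4300
  age 2: 0.26230 × 132 = 34.6236
  age 3: 0.17574 × 119 = 20.9131
  age 4: 0.07381 × 13 = 0.9595
  age 5: 0.04872 × 374 = 18.2213
  age 6: 0.02241 × 125 = 2.8013
  age 7: 0.01501 × 287 = 4.3079
R₀ = 86.4300 + 34.6236 + 20.9131 + 0.9595 + 18.2213 + 2.8013 + 4.3079 = 168.2566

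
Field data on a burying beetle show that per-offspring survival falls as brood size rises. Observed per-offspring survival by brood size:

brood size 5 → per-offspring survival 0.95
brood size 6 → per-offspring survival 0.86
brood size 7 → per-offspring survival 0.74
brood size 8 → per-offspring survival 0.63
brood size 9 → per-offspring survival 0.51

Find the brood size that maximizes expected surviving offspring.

7

Expected surviving offspring = c × s(c):
  c=5: 5 × 0.95 = 4.750
  c=6: 6 × 0.86 = 5.160
  c=7: 7 × 0.74 = 5.180
  c=8: 8 × 0.63 = 5.040
  c=9: 9 × 0.51 = 4.590
Maximum at c = 7 (5.180 surviving offspring).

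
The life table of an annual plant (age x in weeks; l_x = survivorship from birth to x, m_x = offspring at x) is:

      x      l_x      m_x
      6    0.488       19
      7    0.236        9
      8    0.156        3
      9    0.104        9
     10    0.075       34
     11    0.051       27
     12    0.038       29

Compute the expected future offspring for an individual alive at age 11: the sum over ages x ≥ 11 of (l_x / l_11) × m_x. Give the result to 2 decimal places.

l_11 = 0.051. Conditional survival from age 11 to x is l_x / l_11.
  x=11: (0.051/0.051) × 27 = 27.0000
  x=12: (0.038/0.051) × 29 = 21.6078
Sum = 27.0000 + 21.6078 = 48.6078

48.61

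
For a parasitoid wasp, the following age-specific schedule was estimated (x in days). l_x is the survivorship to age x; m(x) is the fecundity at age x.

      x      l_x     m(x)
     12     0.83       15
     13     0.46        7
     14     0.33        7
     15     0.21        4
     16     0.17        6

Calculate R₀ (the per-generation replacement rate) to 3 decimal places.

19.840

R₀ = Σ l_x m(x):
  age 12: 0.83 × 15 = 12.4500
  age 13: 0.46 × 7 = 3.2200
  age 14: 0.33 × 7 = 2.3100
  age 15: 0.21 × 4 = 0.8400
  age 16: 0.17 × 6 = 1.0200
R₀ = 12.4500 + 3.2200 + 2.3100 + 0.8400 + 1.0200 = 19.8400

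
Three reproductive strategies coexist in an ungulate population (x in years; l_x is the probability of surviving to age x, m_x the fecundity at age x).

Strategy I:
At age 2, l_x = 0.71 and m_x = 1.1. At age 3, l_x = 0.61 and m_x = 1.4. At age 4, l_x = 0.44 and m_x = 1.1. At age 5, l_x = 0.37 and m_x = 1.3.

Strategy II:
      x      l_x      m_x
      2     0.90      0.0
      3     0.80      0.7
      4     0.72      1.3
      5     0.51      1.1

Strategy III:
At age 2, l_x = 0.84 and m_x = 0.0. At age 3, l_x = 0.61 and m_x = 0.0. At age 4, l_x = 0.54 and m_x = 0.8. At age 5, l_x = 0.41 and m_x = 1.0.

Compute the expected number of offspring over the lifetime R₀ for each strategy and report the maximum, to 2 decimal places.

Strategy I: R₀ = 0.71×1.1 + 0.61×1.4 + 0.44×1.1 + 0.37×1.3 = 2.6000
Strategy II: R₀ = 0.90×0.0 + 0.80×0.7 + 0.72×1.3 + 0.51×1.1 = 2.0570
Strategy III: R₀ = 0.84×0.0 + 0.61×0.0 + 0.54×0.8 + 0.41×1.0 = 0.8420
Highest R₀: strategy I with 2.6000.

2.60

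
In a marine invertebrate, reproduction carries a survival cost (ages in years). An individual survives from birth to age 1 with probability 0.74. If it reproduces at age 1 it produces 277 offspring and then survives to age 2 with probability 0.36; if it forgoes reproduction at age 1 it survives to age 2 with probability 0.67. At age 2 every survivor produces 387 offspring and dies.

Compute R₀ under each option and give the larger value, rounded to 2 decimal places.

308.08

breed at age 1: R₀ = 0.74 × (277 + 0.36 × 387) = 0.74 × 416.3200 = 308.0768
delay to age 2: R₀ = 0.74 × (0.67 × 387) = 0.74 × 259.2900 = 191.8746
Higher: breed at age 1 (308.0768).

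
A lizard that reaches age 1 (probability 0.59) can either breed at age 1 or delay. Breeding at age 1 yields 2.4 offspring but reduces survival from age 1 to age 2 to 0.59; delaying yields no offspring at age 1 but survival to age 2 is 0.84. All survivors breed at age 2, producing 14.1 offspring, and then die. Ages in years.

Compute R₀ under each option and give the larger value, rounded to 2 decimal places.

6.99

breed at age 1: R₀ = 0.59 × (2.4 + 0.59 × 14.1) = 0.59 × 10.7190 = 6.3242
delay to age 2: R₀ = 0.59 × (0.84 × 14.1) = 0.59 × 11.8440 = 6.9880
Higher: delay to age 2 (6.9880).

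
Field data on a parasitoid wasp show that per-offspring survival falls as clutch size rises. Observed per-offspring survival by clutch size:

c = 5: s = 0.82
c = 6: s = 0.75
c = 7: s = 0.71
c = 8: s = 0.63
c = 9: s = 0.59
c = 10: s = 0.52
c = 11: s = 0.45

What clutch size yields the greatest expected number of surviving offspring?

9

Expected surviving offspring = c × s(c):
  c=5: 5 × 0.82 = 4.100
  c=6: 6 × 0.75 = 4.500
  c=7: 7 × 0.71 = 4.970
  c=8: 8 × 0.63 = 5.040
  c=9: 9 × 0.59 = 5.310
  c=10: 10 × 0.52 = 5.200
  c=11: 11 × 0.45 = 4.950
Maximum at c = 9 (5.310 surviving offspring).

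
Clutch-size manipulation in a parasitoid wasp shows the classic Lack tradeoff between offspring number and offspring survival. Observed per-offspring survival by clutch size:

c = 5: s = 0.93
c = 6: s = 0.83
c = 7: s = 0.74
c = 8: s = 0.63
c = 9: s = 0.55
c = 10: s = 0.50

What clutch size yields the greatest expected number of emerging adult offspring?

Expected emerging adult offspring = c × s(c):
  c=5: 5 × 0.93 = 4.650
  c=6: 6 × 0.83 = 4.980
  c=7: 7 × 0.74 = 5.180
  c=8: 8 × 0.63 = 5.040
  c=9: 9 × 0.55 = 4.950
  c=10: 10 × 0.50 = 5.000
Maximum at c = 7 (5.180 emerging adult offspring).

7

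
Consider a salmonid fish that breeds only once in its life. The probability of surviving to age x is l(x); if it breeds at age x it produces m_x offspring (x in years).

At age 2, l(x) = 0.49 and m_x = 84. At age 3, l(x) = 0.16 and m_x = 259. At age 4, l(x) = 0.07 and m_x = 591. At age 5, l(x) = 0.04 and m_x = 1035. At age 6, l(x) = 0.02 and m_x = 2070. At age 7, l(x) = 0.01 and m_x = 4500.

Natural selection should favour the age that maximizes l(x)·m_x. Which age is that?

Expected offspring if breeding at age x = l(x) × m_x:
  age 2: 0.49 × 84 = 41.160
  age 3: 0.16 × 259 = 41.440
  age 4: 0.07 × 591 = 41.370
  age 5: 0.04 × 1035 = 41.400
  age 6: 0.02 × 2070 = 41.400
  age 7: 0.01 × 4500 = 45.000
Maximum at age 7 (45.000).

7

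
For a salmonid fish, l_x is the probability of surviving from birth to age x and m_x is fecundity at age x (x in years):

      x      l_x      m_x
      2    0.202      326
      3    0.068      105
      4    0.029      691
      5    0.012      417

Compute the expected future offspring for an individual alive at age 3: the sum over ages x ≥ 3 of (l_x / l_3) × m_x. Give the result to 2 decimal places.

473.28

l_3 = 0.068. Conditional survival from age 3 to x is l_x / l_3.
  x=3: (0.068/0.068) × 105 = 105.0000
  x=4: (0.029/0.068) × 691 = 294.6912
  x=5: (0.012/0.068) × 417 = 73.5882
Sum = 105.0000 + 294.6912 + 73.5882 = 473.2794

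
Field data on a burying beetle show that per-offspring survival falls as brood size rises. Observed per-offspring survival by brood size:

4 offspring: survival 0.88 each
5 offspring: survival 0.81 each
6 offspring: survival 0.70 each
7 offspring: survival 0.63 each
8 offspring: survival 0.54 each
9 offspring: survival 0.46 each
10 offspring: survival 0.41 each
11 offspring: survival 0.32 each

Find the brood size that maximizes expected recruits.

Expected recruits = c × s(c):
  c=4: 4 × 0.88 = 3.520
  c=5: 5 × 0.81 = 4.050
  c=6: 6 × 0.70 = 4.200
  c=7: 7 × 0.63 = 4.410
  c=8: 8 × 0.54 = 4.320
  c=9: 9 × 0.46 = 4.140
  c=10: 10 × 0.41 = 4.100
  c=11: 11 × 0.32 = 3.520
Maximum at c = 7 (4.410 recruits).

7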